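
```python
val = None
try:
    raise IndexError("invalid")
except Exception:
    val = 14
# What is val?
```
14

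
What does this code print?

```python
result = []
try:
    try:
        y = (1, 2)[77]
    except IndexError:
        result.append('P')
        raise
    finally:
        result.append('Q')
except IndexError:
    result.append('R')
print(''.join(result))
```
PQR

finally runs before re-raised exception propagates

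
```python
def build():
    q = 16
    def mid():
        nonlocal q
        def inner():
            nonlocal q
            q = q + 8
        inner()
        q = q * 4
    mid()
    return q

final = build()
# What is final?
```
96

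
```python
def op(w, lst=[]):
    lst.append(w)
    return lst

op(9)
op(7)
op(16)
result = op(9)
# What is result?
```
[9, 7, 16, 9]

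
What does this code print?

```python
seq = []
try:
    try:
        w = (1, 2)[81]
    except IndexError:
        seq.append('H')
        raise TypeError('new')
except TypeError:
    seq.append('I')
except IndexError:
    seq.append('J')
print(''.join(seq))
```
HI

New TypeError raised, caught by outer TypeError handler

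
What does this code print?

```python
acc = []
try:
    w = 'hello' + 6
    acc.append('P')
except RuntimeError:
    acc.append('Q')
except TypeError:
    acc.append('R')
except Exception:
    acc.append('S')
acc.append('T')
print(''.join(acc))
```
RT

TypeError matches before generic Exception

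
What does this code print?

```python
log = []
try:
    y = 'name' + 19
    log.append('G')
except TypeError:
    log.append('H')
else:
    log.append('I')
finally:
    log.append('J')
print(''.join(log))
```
HJ

Exception: except runs, else skipped, finally runs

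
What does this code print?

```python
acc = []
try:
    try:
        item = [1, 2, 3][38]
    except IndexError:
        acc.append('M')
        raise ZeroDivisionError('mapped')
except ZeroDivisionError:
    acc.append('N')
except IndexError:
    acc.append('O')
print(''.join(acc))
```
MN

New ZeroDivisionError raised, caught by outer ZeroDivisionError handler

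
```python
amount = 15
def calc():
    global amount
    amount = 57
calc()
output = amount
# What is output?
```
57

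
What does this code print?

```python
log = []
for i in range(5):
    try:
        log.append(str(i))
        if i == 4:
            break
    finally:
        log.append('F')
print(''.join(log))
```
0F1F2F3F4F

finally runs even when breaking out of loop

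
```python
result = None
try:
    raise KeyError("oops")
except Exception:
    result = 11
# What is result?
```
11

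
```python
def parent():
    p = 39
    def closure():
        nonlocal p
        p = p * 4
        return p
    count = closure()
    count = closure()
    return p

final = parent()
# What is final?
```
624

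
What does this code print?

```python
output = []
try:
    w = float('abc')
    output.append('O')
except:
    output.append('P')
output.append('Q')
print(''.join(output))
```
PQ

Exception raised in try, caught by bare except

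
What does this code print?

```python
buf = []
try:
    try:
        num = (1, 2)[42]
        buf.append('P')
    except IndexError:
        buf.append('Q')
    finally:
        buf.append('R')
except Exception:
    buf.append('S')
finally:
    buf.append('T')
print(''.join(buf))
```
QRT

Both finally blocks run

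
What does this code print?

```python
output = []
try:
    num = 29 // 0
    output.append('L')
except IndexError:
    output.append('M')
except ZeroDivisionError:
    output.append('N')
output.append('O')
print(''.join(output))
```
NO

ZeroDivisionError is caught by its specific handler, not IndexError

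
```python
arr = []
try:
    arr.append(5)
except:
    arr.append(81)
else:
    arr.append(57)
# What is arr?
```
[5, 57]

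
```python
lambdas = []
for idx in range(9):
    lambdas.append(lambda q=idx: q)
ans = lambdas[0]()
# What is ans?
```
0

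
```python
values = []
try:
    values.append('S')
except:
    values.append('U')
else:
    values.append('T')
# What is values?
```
['S', 'T']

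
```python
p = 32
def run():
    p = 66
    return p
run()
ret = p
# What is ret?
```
32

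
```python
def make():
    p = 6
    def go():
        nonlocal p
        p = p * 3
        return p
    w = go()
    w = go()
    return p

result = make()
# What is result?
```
54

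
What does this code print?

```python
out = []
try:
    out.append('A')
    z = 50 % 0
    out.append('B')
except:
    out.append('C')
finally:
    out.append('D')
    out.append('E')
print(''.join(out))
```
ACDE

Code before exception runs, then except, then all of finally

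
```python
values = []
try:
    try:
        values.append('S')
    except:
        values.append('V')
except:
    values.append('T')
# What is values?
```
['S']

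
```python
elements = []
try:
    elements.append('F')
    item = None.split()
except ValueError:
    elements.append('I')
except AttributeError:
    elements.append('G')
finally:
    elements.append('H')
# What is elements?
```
['F', 'G', 'H']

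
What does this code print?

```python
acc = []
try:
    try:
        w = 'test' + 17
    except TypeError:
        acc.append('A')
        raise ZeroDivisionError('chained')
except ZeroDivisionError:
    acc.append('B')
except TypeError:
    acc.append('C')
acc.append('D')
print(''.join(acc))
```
ABD

ZeroDivisionError raised and caught, original TypeError not re-raised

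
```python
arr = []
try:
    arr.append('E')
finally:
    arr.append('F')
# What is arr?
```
['E', 'F']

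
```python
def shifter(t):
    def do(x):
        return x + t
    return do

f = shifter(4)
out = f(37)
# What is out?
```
41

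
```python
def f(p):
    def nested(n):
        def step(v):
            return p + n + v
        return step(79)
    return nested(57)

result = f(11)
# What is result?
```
147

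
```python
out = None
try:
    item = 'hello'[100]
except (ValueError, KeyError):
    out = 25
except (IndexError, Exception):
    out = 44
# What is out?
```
44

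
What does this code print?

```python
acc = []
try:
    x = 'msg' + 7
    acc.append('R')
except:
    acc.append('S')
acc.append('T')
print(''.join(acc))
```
ST

Exception raised in try, caught by bare except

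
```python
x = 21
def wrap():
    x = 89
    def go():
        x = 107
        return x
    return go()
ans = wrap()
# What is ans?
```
107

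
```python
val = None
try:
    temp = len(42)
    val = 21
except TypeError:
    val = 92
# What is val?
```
92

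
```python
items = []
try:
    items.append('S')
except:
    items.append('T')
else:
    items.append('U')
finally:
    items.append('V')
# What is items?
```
['S', 'U', 'V']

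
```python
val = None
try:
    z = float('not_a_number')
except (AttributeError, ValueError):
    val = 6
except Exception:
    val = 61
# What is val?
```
6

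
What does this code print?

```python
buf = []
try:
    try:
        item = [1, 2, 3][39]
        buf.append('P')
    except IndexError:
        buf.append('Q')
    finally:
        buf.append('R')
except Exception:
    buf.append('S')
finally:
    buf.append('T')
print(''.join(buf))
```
QRT

Both finally blocks run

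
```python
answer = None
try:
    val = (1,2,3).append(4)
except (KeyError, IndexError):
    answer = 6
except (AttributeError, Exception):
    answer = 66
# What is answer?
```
66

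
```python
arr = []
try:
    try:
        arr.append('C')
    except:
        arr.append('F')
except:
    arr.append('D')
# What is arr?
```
['C']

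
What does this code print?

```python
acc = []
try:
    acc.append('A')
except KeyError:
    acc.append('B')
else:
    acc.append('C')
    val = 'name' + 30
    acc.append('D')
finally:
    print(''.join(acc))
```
AC

Try succeeds, else appends 'C', TypeError in else is uncaught, finally prints before exception propagates ('D' never appended)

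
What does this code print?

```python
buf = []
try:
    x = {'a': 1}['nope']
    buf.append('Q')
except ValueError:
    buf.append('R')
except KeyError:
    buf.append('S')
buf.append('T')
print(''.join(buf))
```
ST

KeyError is caught by its specific handler, not ValueError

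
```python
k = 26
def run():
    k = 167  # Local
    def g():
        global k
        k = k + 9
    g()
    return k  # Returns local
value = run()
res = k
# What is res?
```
35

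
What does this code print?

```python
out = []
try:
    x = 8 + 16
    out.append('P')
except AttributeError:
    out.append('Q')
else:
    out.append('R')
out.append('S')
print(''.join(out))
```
PRS

else block runs when no exception occurs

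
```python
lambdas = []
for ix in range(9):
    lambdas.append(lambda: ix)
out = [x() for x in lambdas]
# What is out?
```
[8, 8, 8, 8, 8, 8, 8, 8, 8]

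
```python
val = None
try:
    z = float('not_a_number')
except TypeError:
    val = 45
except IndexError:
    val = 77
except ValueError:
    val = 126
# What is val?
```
126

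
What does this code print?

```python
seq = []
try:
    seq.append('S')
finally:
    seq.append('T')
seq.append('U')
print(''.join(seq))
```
STU

try/finally without except, no exception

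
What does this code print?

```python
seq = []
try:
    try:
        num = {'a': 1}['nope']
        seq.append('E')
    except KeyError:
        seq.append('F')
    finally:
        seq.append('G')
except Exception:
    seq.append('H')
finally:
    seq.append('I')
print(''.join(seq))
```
FGI

Both finally blocks run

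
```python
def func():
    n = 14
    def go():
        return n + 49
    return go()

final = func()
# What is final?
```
63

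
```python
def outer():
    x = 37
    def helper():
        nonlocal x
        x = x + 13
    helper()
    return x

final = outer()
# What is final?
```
50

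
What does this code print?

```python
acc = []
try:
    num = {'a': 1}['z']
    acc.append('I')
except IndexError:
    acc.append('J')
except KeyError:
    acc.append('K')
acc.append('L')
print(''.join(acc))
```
KL

KeyError is caught by its specific handler, not IndexError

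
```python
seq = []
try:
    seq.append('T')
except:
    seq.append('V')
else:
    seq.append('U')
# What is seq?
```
['T', 'U']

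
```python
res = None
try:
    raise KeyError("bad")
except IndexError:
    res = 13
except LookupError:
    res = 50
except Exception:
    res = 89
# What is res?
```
50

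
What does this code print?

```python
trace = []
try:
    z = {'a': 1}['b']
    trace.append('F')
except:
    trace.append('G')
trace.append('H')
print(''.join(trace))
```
GH

Exception raised in try, caught by bare except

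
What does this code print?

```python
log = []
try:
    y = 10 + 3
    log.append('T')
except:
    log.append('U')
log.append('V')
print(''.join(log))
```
TV

No exception, try block completes normally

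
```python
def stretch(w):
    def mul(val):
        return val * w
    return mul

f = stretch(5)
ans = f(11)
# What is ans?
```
55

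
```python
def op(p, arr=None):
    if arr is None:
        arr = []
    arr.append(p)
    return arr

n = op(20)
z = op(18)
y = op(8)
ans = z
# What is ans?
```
[18]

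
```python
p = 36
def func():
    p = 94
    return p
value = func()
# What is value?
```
94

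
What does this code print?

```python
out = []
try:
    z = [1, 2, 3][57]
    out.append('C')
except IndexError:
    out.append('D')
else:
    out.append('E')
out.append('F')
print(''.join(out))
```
DF

else block skipped when exception is caught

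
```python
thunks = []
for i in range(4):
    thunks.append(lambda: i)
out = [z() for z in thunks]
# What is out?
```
[3, 3, 3, 3]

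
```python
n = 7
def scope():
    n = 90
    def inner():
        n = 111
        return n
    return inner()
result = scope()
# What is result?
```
111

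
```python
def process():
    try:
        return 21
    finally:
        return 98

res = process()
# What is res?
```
98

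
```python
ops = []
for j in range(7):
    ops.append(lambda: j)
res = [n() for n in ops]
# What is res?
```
[6, 6, 6, 6, 6, 6, 6]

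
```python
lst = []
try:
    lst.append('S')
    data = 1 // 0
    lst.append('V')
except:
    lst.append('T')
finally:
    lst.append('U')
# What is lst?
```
['S', 'T', 'U']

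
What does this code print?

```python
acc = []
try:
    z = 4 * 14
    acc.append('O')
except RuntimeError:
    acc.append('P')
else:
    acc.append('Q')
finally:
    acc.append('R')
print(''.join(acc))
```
OQR

else runs before finally when no exception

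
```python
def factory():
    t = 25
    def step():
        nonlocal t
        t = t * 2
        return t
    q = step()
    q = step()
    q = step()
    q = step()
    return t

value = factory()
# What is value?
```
400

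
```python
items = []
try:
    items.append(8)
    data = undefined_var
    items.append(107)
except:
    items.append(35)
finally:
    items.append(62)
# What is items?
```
[8, 35, 62]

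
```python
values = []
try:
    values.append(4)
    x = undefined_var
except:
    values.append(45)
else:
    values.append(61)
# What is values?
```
[4, 45]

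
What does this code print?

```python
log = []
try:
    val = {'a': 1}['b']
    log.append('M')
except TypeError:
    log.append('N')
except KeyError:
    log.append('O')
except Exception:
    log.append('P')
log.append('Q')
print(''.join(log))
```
OQ

KeyError matches before generic Exception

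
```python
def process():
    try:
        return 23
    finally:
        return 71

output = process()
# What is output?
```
71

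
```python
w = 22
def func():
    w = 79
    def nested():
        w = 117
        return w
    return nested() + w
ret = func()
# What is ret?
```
196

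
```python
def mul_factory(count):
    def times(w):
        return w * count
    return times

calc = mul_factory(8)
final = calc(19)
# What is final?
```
152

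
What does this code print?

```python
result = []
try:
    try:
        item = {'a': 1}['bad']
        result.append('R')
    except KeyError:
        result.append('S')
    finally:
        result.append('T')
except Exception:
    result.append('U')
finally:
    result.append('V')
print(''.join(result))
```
STV

Both finally blocks run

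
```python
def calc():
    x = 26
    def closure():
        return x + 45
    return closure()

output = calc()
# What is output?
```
71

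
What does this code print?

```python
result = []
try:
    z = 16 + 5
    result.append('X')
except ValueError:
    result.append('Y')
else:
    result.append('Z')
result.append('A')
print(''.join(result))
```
XZA

else block runs when no exception occurs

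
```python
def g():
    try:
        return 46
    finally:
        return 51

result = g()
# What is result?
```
51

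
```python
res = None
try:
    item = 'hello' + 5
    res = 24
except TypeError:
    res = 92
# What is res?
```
92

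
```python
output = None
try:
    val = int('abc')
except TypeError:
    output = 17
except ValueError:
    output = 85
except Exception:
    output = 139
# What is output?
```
85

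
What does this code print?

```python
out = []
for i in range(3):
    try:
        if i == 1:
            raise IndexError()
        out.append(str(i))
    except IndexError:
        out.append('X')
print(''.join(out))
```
0X2

Exception on i=1 caught, loop continues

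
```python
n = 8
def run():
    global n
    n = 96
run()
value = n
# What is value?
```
96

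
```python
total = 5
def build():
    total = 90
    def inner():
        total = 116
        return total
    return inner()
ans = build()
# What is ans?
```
116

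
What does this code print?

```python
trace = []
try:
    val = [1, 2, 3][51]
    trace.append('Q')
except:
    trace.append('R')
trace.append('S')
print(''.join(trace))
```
RS

Exception raised in try, caught by bare except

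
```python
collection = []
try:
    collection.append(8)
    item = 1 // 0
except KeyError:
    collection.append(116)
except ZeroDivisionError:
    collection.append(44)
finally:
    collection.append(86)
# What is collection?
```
[8, 44, 86]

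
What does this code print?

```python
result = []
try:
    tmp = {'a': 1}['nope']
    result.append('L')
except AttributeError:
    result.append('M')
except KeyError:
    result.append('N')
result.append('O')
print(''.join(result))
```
NO

KeyError is caught by its specific handler, not AttributeError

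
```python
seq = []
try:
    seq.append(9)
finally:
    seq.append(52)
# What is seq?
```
[9, 52]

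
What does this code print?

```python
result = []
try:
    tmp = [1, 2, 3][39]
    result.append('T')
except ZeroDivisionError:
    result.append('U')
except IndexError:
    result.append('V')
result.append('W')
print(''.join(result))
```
VW

IndexError is caught by its specific handler, not ZeroDivisionError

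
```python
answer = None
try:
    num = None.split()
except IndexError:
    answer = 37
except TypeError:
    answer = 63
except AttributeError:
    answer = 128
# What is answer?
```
128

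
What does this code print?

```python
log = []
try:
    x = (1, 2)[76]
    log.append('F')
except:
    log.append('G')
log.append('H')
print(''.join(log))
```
GH

Exception raised in try, caught by bare except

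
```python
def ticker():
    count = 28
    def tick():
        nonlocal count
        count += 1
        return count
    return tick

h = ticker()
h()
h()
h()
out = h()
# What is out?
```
32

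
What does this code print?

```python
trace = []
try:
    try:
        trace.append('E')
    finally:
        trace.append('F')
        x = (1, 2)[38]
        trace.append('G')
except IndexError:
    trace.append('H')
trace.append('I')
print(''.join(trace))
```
EFHI

Exception in inner finally caught by outer except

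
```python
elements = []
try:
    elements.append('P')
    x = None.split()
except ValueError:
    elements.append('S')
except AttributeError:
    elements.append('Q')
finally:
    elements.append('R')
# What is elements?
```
['P', 'Q', 'R']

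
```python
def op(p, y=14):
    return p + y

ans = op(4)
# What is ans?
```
18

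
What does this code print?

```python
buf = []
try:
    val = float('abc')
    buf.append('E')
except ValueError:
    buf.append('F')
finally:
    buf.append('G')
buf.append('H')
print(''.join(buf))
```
FGH

finally always runs, even after exception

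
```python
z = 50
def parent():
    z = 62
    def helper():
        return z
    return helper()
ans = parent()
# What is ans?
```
62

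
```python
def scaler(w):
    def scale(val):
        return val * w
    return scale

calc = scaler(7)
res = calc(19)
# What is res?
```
133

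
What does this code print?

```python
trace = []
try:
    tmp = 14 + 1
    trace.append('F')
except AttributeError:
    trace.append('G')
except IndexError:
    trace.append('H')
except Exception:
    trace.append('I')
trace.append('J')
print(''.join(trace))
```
FJ

No exception, try block completes normally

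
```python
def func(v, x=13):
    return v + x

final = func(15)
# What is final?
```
28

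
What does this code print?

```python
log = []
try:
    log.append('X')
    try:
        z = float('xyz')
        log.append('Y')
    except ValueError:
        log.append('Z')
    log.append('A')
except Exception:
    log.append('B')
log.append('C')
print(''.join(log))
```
XZAC

Inner exception caught by inner handler, outer continues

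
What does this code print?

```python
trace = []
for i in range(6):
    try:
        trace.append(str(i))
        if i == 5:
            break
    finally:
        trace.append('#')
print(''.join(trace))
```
0#1#2#3#4#5#

finally runs even when breaking out of loop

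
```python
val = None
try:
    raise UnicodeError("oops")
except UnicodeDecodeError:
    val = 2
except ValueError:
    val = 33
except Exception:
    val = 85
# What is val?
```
33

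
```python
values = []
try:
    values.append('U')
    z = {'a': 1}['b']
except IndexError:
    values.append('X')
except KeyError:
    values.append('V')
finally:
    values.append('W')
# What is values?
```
['U', 'V', 'W']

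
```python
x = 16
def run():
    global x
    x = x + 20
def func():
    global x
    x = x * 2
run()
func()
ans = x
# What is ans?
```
72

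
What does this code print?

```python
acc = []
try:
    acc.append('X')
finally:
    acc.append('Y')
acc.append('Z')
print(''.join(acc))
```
XYZ

try/finally without except, no exception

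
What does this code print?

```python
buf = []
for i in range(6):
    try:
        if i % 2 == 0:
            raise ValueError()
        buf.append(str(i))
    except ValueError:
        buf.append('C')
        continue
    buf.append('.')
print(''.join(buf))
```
C1.C3.C5.

continue in except skips rest of loop body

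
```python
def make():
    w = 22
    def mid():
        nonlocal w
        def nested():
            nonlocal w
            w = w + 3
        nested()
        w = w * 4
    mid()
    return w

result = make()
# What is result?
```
100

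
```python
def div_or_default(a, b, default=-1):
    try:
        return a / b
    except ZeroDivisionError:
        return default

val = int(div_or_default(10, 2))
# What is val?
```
5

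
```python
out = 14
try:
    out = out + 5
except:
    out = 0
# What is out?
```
19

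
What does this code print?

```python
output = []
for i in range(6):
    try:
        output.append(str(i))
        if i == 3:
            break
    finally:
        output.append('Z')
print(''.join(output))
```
0Z1Z2Z3Z

finally runs even when breaking out of loop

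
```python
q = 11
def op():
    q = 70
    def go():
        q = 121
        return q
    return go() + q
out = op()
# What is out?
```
191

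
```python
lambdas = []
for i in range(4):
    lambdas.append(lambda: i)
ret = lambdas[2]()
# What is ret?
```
3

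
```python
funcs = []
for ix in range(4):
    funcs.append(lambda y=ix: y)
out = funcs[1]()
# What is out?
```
1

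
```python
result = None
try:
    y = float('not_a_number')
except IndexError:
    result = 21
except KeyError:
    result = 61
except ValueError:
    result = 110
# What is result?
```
110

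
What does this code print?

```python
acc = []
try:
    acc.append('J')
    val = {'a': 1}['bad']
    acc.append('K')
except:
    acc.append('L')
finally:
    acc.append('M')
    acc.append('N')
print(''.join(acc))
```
JLMN

Code before exception runs, then except, then all of finally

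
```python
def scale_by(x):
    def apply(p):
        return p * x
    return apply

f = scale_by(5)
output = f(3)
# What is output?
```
15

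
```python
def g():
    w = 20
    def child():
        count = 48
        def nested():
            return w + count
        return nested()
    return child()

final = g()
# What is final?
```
68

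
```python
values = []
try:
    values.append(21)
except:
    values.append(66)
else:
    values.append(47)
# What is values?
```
[21, 47]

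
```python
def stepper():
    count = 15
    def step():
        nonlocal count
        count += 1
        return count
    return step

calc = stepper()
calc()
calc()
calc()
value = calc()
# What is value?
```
19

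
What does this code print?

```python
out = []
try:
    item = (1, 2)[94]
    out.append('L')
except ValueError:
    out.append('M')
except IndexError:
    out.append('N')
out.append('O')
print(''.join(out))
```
NO

IndexError is caught by its specific handler, not ValueError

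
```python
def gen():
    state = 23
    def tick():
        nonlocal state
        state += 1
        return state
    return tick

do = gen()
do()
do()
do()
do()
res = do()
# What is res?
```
28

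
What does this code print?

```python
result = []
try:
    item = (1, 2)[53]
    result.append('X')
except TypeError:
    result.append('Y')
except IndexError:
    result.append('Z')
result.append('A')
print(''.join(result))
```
ZA

IndexError is caught by its specific handler, not TypeError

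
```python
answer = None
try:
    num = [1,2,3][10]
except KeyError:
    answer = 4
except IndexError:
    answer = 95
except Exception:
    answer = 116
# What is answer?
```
95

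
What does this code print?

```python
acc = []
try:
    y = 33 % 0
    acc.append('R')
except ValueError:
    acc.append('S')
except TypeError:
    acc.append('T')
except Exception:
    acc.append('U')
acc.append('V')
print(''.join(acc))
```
UV

ZeroDivisionError not specifically caught, falls to Exception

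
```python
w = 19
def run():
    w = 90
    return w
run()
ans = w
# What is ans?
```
19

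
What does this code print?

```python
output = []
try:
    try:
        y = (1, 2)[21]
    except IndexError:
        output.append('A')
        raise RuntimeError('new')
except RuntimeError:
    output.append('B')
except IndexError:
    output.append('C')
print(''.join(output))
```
AB

New RuntimeError raised, caught by outer RuntimeError handler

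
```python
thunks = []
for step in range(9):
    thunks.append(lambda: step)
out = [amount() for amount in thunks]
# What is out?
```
[8, 8, 8, 8, 8, 8, 8, 8, 8]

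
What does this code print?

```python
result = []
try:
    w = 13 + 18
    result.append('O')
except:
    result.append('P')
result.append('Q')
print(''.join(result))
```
OQ

No exception, try block completes normally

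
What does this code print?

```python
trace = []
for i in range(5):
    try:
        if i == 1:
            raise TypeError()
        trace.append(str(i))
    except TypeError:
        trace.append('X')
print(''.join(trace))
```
0X234

Exception on i=1 caught, loop continues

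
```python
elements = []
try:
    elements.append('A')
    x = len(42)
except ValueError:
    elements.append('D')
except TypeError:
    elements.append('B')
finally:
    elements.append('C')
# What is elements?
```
['A', 'B', 'C']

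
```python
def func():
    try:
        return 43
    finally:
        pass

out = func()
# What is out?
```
43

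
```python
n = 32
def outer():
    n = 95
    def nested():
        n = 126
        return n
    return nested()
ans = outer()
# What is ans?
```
126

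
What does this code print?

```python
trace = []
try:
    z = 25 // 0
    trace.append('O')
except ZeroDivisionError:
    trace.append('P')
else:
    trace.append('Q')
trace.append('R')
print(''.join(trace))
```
PR

else block skipped when exception is caught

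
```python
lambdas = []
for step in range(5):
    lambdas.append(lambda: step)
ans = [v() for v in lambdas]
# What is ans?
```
[4, 4, 4, 4, 4]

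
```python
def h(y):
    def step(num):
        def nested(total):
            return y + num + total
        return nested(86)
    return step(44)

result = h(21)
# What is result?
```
151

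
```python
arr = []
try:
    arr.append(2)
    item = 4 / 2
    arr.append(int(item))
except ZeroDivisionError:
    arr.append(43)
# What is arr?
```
[2, 2]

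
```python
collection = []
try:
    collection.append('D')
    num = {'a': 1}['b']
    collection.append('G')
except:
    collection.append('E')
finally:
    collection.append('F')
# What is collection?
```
['D', 'E', 'F']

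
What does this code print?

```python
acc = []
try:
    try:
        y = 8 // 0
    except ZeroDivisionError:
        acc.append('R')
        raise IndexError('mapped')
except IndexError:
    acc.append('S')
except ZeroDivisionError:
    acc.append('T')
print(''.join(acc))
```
RS

New IndexError raised, caught by outer IndexError handler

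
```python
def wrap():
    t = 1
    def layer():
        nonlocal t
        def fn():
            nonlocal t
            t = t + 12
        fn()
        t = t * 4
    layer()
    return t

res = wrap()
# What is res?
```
52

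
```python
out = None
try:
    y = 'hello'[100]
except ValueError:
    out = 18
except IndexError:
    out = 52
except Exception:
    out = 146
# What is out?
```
52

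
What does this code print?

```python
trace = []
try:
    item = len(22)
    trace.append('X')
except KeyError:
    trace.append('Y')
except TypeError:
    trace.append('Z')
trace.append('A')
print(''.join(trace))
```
ZA

TypeError is caught by its specific handler, not KeyError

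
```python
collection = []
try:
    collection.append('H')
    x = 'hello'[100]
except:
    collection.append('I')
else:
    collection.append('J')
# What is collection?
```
['H', 'I']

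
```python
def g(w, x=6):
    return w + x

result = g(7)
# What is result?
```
13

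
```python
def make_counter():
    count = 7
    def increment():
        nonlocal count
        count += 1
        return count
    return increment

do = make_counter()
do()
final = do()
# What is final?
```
9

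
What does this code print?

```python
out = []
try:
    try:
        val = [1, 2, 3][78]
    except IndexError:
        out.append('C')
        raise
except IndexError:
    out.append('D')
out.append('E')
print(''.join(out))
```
CDE

raise without argument re-raises current exception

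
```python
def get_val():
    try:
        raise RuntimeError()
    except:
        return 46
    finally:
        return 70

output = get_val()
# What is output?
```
70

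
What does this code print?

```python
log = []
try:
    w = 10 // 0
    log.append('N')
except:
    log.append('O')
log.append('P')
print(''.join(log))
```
OP

Exception raised in try, caught by bare except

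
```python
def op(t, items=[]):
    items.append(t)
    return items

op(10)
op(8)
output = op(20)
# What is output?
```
[10, 8, 20]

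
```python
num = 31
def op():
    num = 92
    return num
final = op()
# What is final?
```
92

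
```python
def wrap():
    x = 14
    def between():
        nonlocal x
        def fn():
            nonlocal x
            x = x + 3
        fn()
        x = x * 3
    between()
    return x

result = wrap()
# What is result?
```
51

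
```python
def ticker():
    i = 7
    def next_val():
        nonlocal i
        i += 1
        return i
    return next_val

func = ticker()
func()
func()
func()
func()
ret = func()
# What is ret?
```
12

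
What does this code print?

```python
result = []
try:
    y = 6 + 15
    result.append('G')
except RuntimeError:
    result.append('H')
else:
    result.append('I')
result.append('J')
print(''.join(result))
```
GIJ

else block runs when no exception occurs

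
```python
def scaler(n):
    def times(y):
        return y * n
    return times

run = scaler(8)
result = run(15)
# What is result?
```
120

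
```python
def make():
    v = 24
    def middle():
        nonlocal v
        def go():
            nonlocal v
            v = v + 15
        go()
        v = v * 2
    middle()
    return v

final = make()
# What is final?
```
78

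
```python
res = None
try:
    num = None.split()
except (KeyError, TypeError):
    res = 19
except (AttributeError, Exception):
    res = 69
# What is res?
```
69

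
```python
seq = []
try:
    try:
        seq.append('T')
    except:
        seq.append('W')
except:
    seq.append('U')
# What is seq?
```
['T']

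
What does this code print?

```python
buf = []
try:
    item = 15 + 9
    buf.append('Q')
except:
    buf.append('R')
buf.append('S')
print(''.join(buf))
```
QS

No exception, try block completes normally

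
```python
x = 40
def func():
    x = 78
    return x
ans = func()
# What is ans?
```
78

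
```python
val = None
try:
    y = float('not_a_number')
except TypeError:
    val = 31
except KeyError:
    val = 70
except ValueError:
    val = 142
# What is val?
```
142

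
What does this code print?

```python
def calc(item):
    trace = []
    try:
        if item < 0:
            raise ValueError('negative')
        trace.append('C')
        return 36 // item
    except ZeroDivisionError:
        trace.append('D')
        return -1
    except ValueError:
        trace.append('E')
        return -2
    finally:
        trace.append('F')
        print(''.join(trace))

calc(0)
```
CDF

item=0 causes ZeroDivisionError, caught, finally prints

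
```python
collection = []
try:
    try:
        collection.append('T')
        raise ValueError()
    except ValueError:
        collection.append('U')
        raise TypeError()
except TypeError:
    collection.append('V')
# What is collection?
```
['T', 'U', 'V']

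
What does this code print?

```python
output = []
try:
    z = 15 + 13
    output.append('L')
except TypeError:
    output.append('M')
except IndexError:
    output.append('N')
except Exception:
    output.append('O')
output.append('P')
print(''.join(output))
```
LP

No exception, try block completes normally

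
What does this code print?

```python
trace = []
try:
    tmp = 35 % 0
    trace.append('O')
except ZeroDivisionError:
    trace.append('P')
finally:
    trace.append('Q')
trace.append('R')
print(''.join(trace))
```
PQR

finally always runs, even after exception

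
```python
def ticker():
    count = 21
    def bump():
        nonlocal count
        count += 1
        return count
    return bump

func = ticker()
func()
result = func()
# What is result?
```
23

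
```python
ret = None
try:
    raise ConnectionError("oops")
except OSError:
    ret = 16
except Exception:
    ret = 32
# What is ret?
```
16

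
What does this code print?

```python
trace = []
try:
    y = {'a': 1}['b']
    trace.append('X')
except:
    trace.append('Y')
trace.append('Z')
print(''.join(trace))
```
YZ

Exception raised in try, caught by bare except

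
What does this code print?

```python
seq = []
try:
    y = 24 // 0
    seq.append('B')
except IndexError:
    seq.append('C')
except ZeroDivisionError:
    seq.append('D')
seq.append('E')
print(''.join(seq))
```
DE

ZeroDivisionError is caught by its specific handler, not IndexError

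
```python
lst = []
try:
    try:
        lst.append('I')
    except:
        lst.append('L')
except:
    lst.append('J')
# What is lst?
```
['I']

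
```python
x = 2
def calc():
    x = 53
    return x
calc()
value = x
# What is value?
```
2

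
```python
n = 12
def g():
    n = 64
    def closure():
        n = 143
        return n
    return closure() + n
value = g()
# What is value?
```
207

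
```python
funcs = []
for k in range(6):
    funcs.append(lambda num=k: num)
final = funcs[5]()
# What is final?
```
5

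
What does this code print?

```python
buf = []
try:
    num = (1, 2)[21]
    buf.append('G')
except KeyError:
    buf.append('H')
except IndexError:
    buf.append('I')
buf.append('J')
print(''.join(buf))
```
IJ

IndexError is caught by its specific handler, not KeyError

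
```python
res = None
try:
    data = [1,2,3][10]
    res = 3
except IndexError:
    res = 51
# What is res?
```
51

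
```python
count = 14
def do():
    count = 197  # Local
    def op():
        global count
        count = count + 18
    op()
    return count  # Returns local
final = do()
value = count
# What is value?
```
32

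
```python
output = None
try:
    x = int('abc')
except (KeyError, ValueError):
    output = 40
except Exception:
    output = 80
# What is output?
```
40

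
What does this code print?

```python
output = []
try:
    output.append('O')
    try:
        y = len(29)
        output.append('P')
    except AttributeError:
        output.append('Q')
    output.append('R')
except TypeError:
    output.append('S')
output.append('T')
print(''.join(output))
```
OST

Inner handler doesn't match, propagates to outer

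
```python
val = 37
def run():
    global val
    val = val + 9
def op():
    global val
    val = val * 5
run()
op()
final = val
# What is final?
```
230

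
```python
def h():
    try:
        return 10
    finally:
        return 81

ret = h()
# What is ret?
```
81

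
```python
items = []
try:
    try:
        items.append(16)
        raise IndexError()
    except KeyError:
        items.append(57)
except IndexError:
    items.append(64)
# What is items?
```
[16, 64]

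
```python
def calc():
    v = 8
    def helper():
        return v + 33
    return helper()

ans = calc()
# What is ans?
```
41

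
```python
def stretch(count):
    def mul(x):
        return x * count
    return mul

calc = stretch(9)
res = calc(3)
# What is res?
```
27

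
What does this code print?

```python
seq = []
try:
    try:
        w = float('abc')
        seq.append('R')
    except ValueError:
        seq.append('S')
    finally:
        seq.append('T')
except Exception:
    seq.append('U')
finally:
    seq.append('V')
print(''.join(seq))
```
STV

Both finally blocks run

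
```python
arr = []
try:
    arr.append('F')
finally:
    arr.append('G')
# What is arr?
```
['F', 'G']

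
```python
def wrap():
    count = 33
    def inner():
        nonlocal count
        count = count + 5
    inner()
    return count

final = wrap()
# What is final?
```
38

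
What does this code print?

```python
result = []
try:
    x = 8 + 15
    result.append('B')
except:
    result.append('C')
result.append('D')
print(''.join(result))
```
BD

No exception, try block completes normally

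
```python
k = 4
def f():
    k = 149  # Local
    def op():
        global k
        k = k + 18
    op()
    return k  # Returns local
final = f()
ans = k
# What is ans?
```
22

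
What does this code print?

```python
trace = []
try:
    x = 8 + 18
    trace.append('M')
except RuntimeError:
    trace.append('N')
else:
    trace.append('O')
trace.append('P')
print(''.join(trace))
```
MOP

else block runs when no exception occurs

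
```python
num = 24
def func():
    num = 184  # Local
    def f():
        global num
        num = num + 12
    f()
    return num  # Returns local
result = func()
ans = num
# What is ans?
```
36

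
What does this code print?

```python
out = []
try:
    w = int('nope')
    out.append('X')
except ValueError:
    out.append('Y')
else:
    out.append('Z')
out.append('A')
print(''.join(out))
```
YA

else block skipped when exception is caught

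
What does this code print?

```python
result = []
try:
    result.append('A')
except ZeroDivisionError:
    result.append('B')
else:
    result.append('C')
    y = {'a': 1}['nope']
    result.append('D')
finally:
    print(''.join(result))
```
AC

Try succeeds, else appends 'C', KeyError in else is uncaught, finally prints before exception propagates ('D' never appended)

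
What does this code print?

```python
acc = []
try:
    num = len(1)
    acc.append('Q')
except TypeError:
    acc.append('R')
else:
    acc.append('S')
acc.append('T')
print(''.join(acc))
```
RT

else block skipped when exception is caught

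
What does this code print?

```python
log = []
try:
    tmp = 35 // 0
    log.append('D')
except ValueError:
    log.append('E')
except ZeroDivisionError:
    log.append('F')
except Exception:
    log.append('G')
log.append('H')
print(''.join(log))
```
FH

ZeroDivisionError matches before generic Exception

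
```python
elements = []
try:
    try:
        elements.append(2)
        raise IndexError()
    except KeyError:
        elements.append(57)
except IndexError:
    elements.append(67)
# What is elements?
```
[2, 67]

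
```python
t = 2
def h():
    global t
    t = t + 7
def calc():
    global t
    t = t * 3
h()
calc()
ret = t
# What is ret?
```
27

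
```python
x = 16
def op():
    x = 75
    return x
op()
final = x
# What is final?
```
16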